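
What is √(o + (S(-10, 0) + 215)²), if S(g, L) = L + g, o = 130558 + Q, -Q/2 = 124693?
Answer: I*√76803 ≈ 277.13*I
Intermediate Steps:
Q = -249386 (Q = -2*124693 = -249386)
o = -118828 (o = 130558 - 249386 = -118828)
√(o + (S(-10, 0) + 215)²) = √(-118828 + ((0 - 10) + 215)²) = √(-118828 + (-10 + 215)²) = √(-118828 + 205²) = √(-118828 + 42025) = √(-76803) = I*√76803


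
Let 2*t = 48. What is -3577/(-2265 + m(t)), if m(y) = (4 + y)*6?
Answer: 3577/2097 ≈ 1.7058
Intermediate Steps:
t = 24 (t = (½)*48 = 24)
m(y) = 24 + 6*y
-3577/(-2265 + m(t)) = -3577/(-2265 + (24 + 6*24)) = -3577/(-2265 + (24 + 144)) = -3577/(-2265 + 168) = -3577/(-2097) = -3577*(-1/2097) = 3577/2097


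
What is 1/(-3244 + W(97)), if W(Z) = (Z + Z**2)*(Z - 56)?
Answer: 1/386502 ≈ 2.5873e-6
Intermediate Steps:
W(Z) = (-56 + Z)*(Z + Z**2) (W(Z) = (Z + Z**2)*(-56 + Z) = (-56 + Z)*(Z + Z**2))
1/(-3244 + W(97)) = 1/(-3244 + 97*(-56 + 97**2 - 55*97)) = 1/(-3244 + 97*(-56 + 9409 - 5335)) = 1/(-3244 + 97*4018) = 1/(-3244 + 389746) = 1/386502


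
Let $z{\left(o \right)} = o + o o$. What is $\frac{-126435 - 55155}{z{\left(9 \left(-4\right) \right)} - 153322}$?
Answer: $\frac{90795}{76031} \approx 1.1942$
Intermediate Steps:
$z{\left(o \right)} = o + o^{2}$
$\frac{-126435 - 55155}{z{\left(9 \left(-4\right) \right)} - 153322} = \frac{-126435 - 55155}{9 \left(-4\right) \left(1 + 9 \left(-4\right)\right) - 153322} = \frac{-126435 - 55155}{- 36 \left(1 - 36\right) - 153322} = \frac{-126435 - 55155}{\left(-36\right) \left(-35\right) - 153322} = - \frac{181590}{1260 - 153322} = - \frac{181590}{-152062} = \left(-181590\right) \left(- \frac{1}{152062}\right) = \frac{90795}{76031}$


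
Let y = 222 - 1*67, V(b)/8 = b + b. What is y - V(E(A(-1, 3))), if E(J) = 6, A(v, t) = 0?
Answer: 59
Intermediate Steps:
V(b) = 16*b (V(b) = 8*(b + b) = 8*(2*b) = 16*b)
y = 155 (y = 222 - 67 = 155)
y - V(E(A(-1, 3))) = 155 - 16*6 = 155 - 1*96 = 155 - 96 = 59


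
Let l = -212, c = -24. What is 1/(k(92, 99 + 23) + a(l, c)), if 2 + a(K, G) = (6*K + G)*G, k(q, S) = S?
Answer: 1/31224 ≈ 3.2027e-5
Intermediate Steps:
a(K, G) = -2 + G*(G + 6*K) (a(K, G) = -2 + (6*K + G)*G = -2 + (G + 6*K)*G = -2 + G*(G + 6*K))
1/(k(92, 99 + 23) + a(l, c)) = 1/((99 + 23) + (-2 + (-24)² + 6*(-24)*(-212))) = 1/(122 + (-2 + 576 + 30528)) = 1/(122 + 31102) = 1/31224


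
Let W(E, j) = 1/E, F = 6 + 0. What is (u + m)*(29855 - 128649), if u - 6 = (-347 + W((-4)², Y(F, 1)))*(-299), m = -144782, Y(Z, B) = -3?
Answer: 32437379799/8 ≈ 4.0547e+9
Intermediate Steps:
F = 6
u = 1659845/16 (u = 6 + (-347 + 1/((-4)²))*(-299) = 6 + (-347 + 1/16)*(-299) = 6 - 5551/16*(-299) = 6 + 1659749/16 = 1659845/16 ≈ 1.0374e+5)
(u + m)*(29855 - 128649) = (1659845/16 - 144782)*(29855 - 128649) = -656667/16*(-98794) = 32437379799/8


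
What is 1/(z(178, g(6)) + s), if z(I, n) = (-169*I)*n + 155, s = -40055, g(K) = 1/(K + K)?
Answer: -6/254441 ≈ -2.3581e-5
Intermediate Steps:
g(K) = 1/(2*K)
z(I, n) = 155 - 169*I*n (z(I, n) = -169*I*n + 155 = 155 - 169*I*n)
1/(z(178, g(6)) + s) = 1/((155 - 169*178*(½)/6) - 40055) = 1/((155 - 169*178*(½)*(⅙)) - 40055) = 1/((155 - 169*178*1/12) - 40055) = 1/((155 - 15041/6) - 40055) = 1/(-14111/6 - 40055) = 1/(-254441/6) = -6/254441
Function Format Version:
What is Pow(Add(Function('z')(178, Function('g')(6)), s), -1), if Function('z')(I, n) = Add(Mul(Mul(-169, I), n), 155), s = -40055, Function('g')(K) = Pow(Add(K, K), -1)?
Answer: Rational(-6, 254441) ≈ -2.3581e-5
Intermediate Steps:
Function('g')(K) = Mul(Rational(1, 2), Pow(K, -1)) (Function('g')(K) = Pow(Mul(2, K), -1) = Mul(Rational(1, 2), Pow(K, -1)))
Function('z')(I, n) = Add(155, Mul(-169, I, n)) (Function('z')(I, n) = Add(Mul(-169, I, n), 155) = Add(155, Mul(-169, I, n)))
Pow(Add(Function('z')(178, Function('g')(6)), s), -1) = Pow(Add(Add(155, Mul(-169, 178, Mul(Rational(1, 2), Pow(6, -1)))), -40055), -1) = Pow(Add(Add(155, Mul(-169, 178, Mul(Rational(1, 2), Rational(1, 6)))), -40055), -1) = Pow(Add(Add(155, Mul(-169, 178, Rational(1, 12))), -40055), -1) = Pow(Add(Add(155, Rational(-15041, 6)), -40055), -1) = Pow(Add(Rational(-14111, 6), -40055), -1) = Pow(Rational(-254441, 6), -1) = Rational(-6, 254441)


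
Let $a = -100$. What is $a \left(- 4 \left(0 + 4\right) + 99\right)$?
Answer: $-8300$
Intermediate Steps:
$a \left(- 4 \left(0 + 4\right) + 99\right) = - 100 \left(- 4 \left(0 + 4\right) + 99\right) = - 100 \left(\left(-4\right) 4 + 99\right) = - 100 \left(-16 + 99\right) = \left(-100\right) 83 = -8300$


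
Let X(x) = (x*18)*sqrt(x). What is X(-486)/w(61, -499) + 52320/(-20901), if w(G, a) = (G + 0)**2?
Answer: -17440/6967 - 78732*I*sqrt(6)/3721 ≈ -2.5032 - 51.828*I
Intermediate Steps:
w(G, a) = G**2
X(x) = 18*x**(3/2) (X(x) = (18*x)*sqrt(x) = 18*x**(3/2))
X(-486)/w(61, -499) + 52320/(-20901) = (18*(-486)**(3/2))/(61**2) + 52320/(-20901) = (18*(-4374*I*sqrt(6)))/3721 + 52320*(-1/20901) = -78732*I*sqrt(6)*(1/3721) - 17440/6967 = -78732*I*sqrt(6)/3721 - 17440/6967 = -17440/6967 - 78732*I*sqrt(6)/3721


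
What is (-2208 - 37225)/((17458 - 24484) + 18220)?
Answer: -39433/11194 ≈ -3.5227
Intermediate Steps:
(-2208 - 37225)/((17458 - 24484) + 18220) = -39433/(-7026 + 18220) = -39433/11194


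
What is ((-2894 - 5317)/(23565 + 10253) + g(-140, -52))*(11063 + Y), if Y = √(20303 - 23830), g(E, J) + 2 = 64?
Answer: 624462995/914 + 2088505*I*√3527/33818 ≈ 6.8322e+5 + 3667.7*I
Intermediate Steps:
g(E, J) = 62 (g(E, J) = -2 + 64 = 62)
Y = I*√3527 (Y = √(-3527) = I*√3527 ≈ 59.389*I)
((-2894 - 5317)/(23565 + 10253) + g(-140, -52))*(11063 + Y) = ((-2894 - 5317)/(23565 + 10253) + 62)*(11063 + I*√3527) = (-8211/33818 + 62)*(11063 + I*√3527) = 2088505*(11063 + I*√3527)/33818 = 624462995/914 + 2088505*I*√3527/33818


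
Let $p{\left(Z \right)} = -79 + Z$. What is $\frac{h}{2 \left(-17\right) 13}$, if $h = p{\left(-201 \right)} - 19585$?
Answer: $\frac{19865}{442} \approx 44.943$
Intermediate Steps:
$h = -19865$ ($h = \left(-79 - 201\right) - 19585 = -280 - 19585 = -19865$)
$\frac{h}{2 \left(-17\right) 13} = - \frac{19865}{2 \left(-17\right) 13} = - \frac{19865}{\left(-34\right) 13} = - \frac{19865}{-442} = \left(-19865\right) \left(- \frac{1}{442}\right) = \frac{19865}{442}$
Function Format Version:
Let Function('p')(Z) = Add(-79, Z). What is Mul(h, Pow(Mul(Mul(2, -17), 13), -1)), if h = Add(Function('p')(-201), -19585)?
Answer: Rational(19865, 442) ≈ 44.943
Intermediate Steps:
h = -19865 (h = Add(Add(-79, -201), -19585) = Add(-280, -19585) = -19865)
Mul(h, Pow(Mul(Mul(2, -17), 13), -1)) = Mul(-19865, Pow(Mul(Mul(2, -17), 13), -1)) = Mul(-19865, Pow(Mul(-34, 13), -1)) = Mul(-19865, Pow(-442, -1)) = Mul(-19865, Rational(-1, 442)) = Rational(19865, 442)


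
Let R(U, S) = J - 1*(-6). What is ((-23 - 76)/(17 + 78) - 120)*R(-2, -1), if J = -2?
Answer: -45996/95 ≈ -484.17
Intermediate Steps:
R(U, S) = 4 (R(U, S) = -2 - 1*(-6) = -2 + 6 = 4)
((-23 - 76)/(17 + 78) - 120)*R(-2, -1) = ((-23 - 76)/(17 + 78) - 120)*4 = (-99/95 - 120)*4 = -11499/95*4 = -45996/95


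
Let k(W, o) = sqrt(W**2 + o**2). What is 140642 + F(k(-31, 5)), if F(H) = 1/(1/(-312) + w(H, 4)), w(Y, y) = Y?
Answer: 13498985539798/95981183 + 97344*sqrt(986)/95981183 ≈ 1.4064e+5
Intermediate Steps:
F(H) = 1/(-1/312 + H) (F(H) = 1/(1/(-312) + H) = 1/(-1/312 + H))
140642 + F(k(-31, 5)) = 140642 + 312/(-1 + 312*sqrt((-31)**2 + 5**2)) = 140642 + 312/(-1 + 312*sqrt(961 + 25)) = 140642 + 312/(-1 + 312*sqrt(986))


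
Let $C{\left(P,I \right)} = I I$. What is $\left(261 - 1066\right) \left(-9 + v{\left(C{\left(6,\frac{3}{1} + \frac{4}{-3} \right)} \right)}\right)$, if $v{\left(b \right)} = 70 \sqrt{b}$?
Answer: $- \frac{260015}{3} \approx -86672.0$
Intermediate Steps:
$C{\left(P,I \right)} = I^{2}$
$\left(261 - 1066\right) \left(-9 + v{\left(C{\left(6,\frac{3}{1} + \frac{4}{-3} \right)} \right)}\right) = \left(261 - 1066\right) \left(-9 + 70 \sqrt{\left(\frac{3}{1} + \frac{4}{-3}\right)^{2}}\right) = - 805 \left(-9 + 70 \sqrt{\left(3 \cdot 1 + 4 \left(- \frac{1}{3}\right)\right)^{2}}\right) = - 805 \left(-9 + 70 \sqrt{\left(3 - \frac{4}{3}\right)^{2}}\right) = - 805 \left(-9 + 70 \sqrt{\left(\frac{5}{3}\right)^{2}}\right) = - 805 \left(-9 + 70 \sqrt{\frac{25}{9}}\right) = - 805 \left(-9 + 70 \cdot \frac{5}{3}\right) = - 805 \left(-9 + \frac{350}{3}\right) = \left(-805\right) \frac{323}{3} = - \frac{260015}{3}$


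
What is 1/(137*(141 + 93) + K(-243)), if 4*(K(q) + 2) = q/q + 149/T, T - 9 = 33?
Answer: 168/5385599 ≈ 3.1194e-5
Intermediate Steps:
T = 42 (T = 9 + 33 = 42)
K(q) = -145/168 (K(q) = -2 + (q/q + 149/42)/4 = -2 + (1 + 149*(1/42))/4 = -2 + (1 + 149/42)/4 = -2 + (1/4)*(191/42) = -2 + 191/168 = -145/168)
1/(137*(141 + 93) + K(-243)) = 1/(137*(141 + 93) - 145/168) = 1/(137*234 - 145/168) = 1/(32058 - 145/168) = 1/(5385599/168) = 168/5385599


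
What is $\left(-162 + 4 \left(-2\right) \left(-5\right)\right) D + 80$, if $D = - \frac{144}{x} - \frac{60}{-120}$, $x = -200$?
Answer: $- \frac{1721}{25} \approx -68.84$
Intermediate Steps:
$D = \frac{61}{50}$ ($D = - \frac{144}{-200} - \frac{60}{-120} = \left(-144\right) \left(- \frac{1}{200}\right) - - \frac{1}{2} = \frac{18}{25} + \frac{1}{2} = \frac{61}{50} \approx 1.22$)
$\left(-162 + 4 \left(-2\right) \left(-5\right)\right) D + 80 = \left(-162 + 4 \left(-2\right) \left(-5\right)\right) \frac{61}{50} + 80 = \left(-162 - -40\right) \frac{61}{50} + 80 = \left(-162 + 40\right) \frac{61}{50} + 80 = \left(-122\right) \frac{61}{50} + 80 = - \frac{3721}{25} + 80 = - \frac{1721}{25}$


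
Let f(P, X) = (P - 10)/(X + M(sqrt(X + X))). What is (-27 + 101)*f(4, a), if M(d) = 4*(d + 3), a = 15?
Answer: -3996/83 + 592*sqrt(30)/83 ≈ -9.0781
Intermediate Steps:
M(d) = 12 + 4*d (M(d) = 4*(3 + d) = 12 + 4*d)
f(P, X) = (-10 + P)/(12 + X + 4*sqrt(2)*sqrt(X)) (f(P, X) = (P - 10)/(X + (12 + 4*sqrt(X + X))) = (-10 + P)/(X + (12 + 4*sqrt(2*X))) = (-10 + P)/(X + (12 + 4*(sqrt(2)*sqrt(X)))) = (-10 + P)/(X + (12 + 4*sqrt(2)*sqrt(X))) = (-10 + P)/(12 + X + 4*sqrt(2)*sqrt(X)))
(-27 + 101)*f(4, a) = (-27 + 101)*((-10 + 4)/(12 + 15 + 4*sqrt(2)*sqrt(15))) = 74*(-6/(12 + 15 + 4*sqrt(30))) = 74*(-6/(27 + 4*sqrt(30))) = -444/(27 + 4*sqrt(30))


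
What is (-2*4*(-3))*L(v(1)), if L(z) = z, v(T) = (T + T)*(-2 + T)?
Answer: -48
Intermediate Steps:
v(T) = 2*T*(-2 + T) (v(T) = (2*T)*(-2 + T) = 2*T*(-2 + T))
(-2*4*(-3))*L(v(1)) = (-2*4*(-3))*(2*1*(-2 + 1)) = (-8*(-3))*(2*1*(-1)) = 24*(-2) = -48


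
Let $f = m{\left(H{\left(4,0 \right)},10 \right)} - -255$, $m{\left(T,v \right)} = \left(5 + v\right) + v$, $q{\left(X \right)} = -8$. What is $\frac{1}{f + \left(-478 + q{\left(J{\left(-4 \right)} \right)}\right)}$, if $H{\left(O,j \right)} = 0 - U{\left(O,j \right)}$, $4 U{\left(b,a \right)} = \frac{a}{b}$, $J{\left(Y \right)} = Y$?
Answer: $- \frac{1}{206} \approx -0.0048544$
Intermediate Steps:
$U{\left(b,a \right)} = \frac{a}{4 b}$ ($U{\left(b,a \right)} = \frac{a \frac{1}{b}}{4} = \frac{a}{4 b}$)
$H{\left(O,j \right)} = - \frac{j}{4 O}$ ($H{\left(O,j \right)} = 0 - \frac{j}{4 O} = - \frac{j}{4 O}$)
$m{\left(T,v \right)} = 5 + 2 v$
$f = 280$ ($f = \left(5 + 2 \cdot 10\right) - -255 = \left(5 + 20\right) + 255 = 25 + 255 = 280$)
$\frac{1}{f + \left(-478 + q{\left(J{\left(-4 \right)} \right)}\right)} = \frac{1}{280 - 486} = \frac{1}{-206} = - \frac{1}{206}$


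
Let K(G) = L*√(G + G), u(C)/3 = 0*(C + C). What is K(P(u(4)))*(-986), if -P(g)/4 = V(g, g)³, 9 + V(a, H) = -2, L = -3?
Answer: 65076*√22 ≈ 3.0523e+5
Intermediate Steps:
V(a, H) = -11 (V(a, H) = -9 - 2 = -11)
u(C) = 0 (u(C) = 3*(0*(C + C)) = 3*(0*(2*C)) = 3*0 = 0)
P(g) = 5324 (P(g) = -4*(-11)³ = -4*(-1331) = 5324)
K(G) = -3*√2*√G (K(G) = -3*√(G + G) = -3*√2*√G)
K(P(u(4)))*(-986) = -3*√2*√5324*(-986) = -3*√2*22*√11*(-986) = -66*√22*(-986) = 65076*√22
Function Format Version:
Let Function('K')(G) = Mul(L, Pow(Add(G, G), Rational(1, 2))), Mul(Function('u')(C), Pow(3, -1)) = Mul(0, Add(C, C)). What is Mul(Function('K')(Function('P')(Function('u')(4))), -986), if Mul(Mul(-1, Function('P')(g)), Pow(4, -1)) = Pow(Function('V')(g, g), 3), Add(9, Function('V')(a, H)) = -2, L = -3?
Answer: Mul(65076, Pow(22, Rational(1, 2))) ≈ 3.0523e+5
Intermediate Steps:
Function('V')(a, H) = -11 (Function('V')(a, H) = Add(-9, -2) = -11)
Function('u')(C) = 0 (Function('u')(C) = Mul(3, Mul(0, Add(C, C))) = Mul(3, Mul(0, Mul(2, C))) = Mul(3, 0) = 0)
Function('P')(g) = 5324 (Function('P')(g) = Mul(-4, Pow(-11, 3)) = Mul(-4, -1331) = 5324)
Function('K')(G) = Mul(-3, Pow(2, Rational(1, 2)), Pow(G, Rational(1, 2))) (Function('K')(G) = Mul(-3, Pow(Add(G, G), Rational(1, 2))) = Mul(-3, Pow(Mul(2, G), Rational(1, 2))) = Mul(-3, Mul(Pow(2, Rational(1, 2)), Pow(G, Rational(1, 2)))) = Mul(-3, Pow(2, Rational(1, 2)), Pow(G, Rational(1, 2))))
Mul(Function('K')(Function('P')(Function('u')(4))), -986) = Mul(Mul(-3, Pow(2, Rational(1, 2)), Pow(5324, Rational(1, 2))), -986) = Mul(Mul(-3, Pow(2, Rational(1, 2)), Mul(22, Pow(11, Rational(1, 2)))), -986) = Mul(Mul(-66, Pow(22, Rational(1, 2))), -986) = Mul(65076, Pow(22, Rational(1, 2)))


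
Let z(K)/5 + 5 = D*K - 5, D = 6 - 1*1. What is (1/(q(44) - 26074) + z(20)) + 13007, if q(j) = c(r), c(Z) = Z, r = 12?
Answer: 350716333/26062 ≈ 13457.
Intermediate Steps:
q(j) = 12
D = 5 (D = 6 - 1 = 5)
z(K) = -50 + 25*K (z(K) = -25 + 5*(5*K - 5) = -25 + 5*(-5 + 5*K) = -25 + (-25 + 25*K) = -50 + 25*K)
(1/(q(44) - 26074) + z(20)) + 13007 = (1/(12 - 26074) + (-50 + 25*20)) + 13007 = (1/(-26062) + (-50 + 500)) + 13007 = (-1/26062 + 450) + 13007 = 11727899/26062 + 13007 = 350716333/26062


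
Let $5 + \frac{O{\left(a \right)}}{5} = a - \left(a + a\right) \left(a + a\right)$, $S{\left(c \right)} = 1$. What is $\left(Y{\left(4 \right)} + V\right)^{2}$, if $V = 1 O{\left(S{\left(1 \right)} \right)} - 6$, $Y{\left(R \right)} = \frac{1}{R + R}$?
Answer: $\frac{134689}{64} \approx 2104.5$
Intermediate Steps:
$Y{\left(R \right)} = \frac{1}{2 R}$
$O{\left(a \right)} = -25 - 20 a^{2} + 5 a$ ($O{\left(a \right)} = -25 + 5 \left(a - \left(a + a\right) \left(a + a\right)\right) = -25 + 5 \left(a - 2 a 2 a\right) = -25 + 5 \left(a - 4 a^{2}\right) = -25 - \left(- 5 a + 20 a^{2}\right) = -25 - 20 a^{2} + 5 a$)
$V = -46$ ($V = 1 \left(-25 - 20 \cdot 1^{2} + 5 \cdot 1\right) - 6 = 1 \left(-25 - 20 + 5\right) - 6 = 1 \left(-40\right) - 6 = -40 - 6 = -46$)
$\left(Y{\left(4 \right)} + V\right)^{2} = \left(\frac{1}{2 \cdot 4} - 46\right)^{2} = \left(\frac{1}{2} \cdot \frac{1}{4} - 46\right)^{2} = \left(\frac{1}{8} - 46\right)^{2} = \left(- \frac{367}{8}\right)^{2} = \frac{134689}{64}$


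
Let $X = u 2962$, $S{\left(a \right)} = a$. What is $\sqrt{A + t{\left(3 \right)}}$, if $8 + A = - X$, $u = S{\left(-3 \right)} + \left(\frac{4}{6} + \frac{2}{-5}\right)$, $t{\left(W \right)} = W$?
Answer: $\frac{\sqrt{1820505}}{15} \approx 89.951$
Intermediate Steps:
$u = - \frac{41}{15}$ ($u = -3 + \left(\frac{4}{6} + \frac{2}{-5}\right) = -3 + \left(4 \cdot \frac{1}{6} + 2 \left(- \frac{1}{5}\right)\right) = -3 + \left(\frac{2}{3} - \frac{2}{5}\right) = -3 + \frac{4}{15} = - \frac{41}{15} \approx -2.7333$)
$X = - \frac{121442}{15}$ ($X = \left(- \frac{41}{15}\right) 2962 = - \frac{121442}{15} \approx -8096.1$)
$A = \frac{121322}{15}$ ($A = -8 - - \frac{121442}{15} = -8 + \frac{121442}{15} = \frac{121322}{15} \approx 8088.1$)
$\sqrt{A + t{\left(3 \right)}} = \sqrt{\frac{121322}{15} + 3} = \sqrt{\frac{121367}{15}} = \frac{\sqrt{1820505}}{15}$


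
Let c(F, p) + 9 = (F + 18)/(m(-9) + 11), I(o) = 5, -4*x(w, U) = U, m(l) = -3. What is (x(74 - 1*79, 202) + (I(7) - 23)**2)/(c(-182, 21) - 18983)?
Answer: -547/38025 ≈ -0.014385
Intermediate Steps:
x(w, U) = -U/4
c(F, p) = -27/4 + F/8 (c(F, p) = -9 + (F + 18)/(-3 + 11) = -9 + (18 + F)/8 = -9 + (18 + F)*(1/8) = -9 + (9/4 + F/8) = -27/4 + F/8)
(x(74 - 1*79, 202) + (I(7) - 23)**2)/(c(-182, 21) - 18983) = (-1/4*202 + (5 - 23)**2)/((-27/4 + (1/8)*(-182)) - 18983) = (-101/2 + (-18)**2)/((-27/4 - 91/4) - 18983) = (-101/2 + 324)/(-59/2 - 18983) = 547/(2*(-38025/2)) = (547/2)*(-2/38025) = -547/38025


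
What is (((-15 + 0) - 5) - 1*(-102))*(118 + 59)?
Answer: 14514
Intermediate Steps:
(((-15 + 0) - 5) - 1*(-102))*(118 + 59) = ((-15 - 5) + 102)*177 = (-20 + 102)*177 = 82*177 = 14514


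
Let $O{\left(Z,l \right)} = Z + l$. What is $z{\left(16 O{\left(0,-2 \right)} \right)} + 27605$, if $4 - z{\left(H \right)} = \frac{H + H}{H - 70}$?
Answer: $\frac{1408027}{51} \approx 27608.0$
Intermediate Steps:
$z{\left(H \right)} = 4 - \frac{2 H}{-70 + H}$ ($z{\left(H \right)} = 4 - \frac{H + H}{H - 70} = 4 - \frac{2 H}{-70 + H}$)
$z{\left(16 O{\left(0,-2 \right)} \right)} + 27605 = \frac{2 \left(-140 + 16 \left(0 - 2\right)\right)}{-70 + 16 \left(0 - 2\right)} + 27605 = \frac{2 \left(-140 + 16 \left(-2\right)\right)}{-70 + 16 \left(-2\right)} + 27605 = \frac{2 \left(-140 - 32\right)}{-70 - 32} + 27605 = 2 \frac{1}{-102} \left(-172\right) + 27605 = 2 \left(- \frac{1}{102}\right) \left(-172\right) + 27605 = \frac{172}{51} + 27605 = \frac{1408027}{51}$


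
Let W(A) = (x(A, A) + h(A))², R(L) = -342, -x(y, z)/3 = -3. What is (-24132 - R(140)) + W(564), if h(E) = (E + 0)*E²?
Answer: 32186567734235619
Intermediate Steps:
x(y, z) = 9 (x(y, z) = -3*(-3) = 9)
h(E) = E³ (h(E) = E*E² = E³)
W(A) = (9 + A³)²
(-24132 - R(140)) + W(564) = (-24132 - 1*(-342)) + (9 + 564³)² = (-24132 + 342) + (9 + 179406144)² = -23790 + 179406153² = -23790 + 32186567734259409 = 32186567734235619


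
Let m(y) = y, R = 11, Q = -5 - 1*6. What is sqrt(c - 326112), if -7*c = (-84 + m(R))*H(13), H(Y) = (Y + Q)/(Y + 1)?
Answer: I*sqrt(15979415)/7 ≈ 571.06*I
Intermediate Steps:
Q = -11 (Q = -5 - 6 = -11)
H(Y) = (-11 + Y)/(1 + Y) (H(Y) = (Y - 11)/(Y + 1) = (-11 + Y)/(1 + Y))
c = 73/49 (c = -(-84 + 11)*(-11 + 13)/(1 + 13)/7 = -(-73)*2/14/7 = -(-73)*(1/14)*2/7 = -(-73)/(7*7) = -1/7*(-73/7) = 73/49 ≈ 1.4898)
sqrt(c - 326112) = sqrt(73/49 - 326112) = sqrt(-15979415/49) = I*sqrt(15979415)/7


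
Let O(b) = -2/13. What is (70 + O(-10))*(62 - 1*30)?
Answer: 29056/13 ≈ 2235.1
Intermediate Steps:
O(b) = -2/13 (O(b) = -2*1/13 = -2/13)
(70 + O(-10))*(62 - 1*30) = (70 - 2/13)*(62 - 1*30) = 908*(62 - 30)/13 = (908/13)*32 = 29056/13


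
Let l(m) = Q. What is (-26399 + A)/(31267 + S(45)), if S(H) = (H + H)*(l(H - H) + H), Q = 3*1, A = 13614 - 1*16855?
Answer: -1560/1873 ≈ -0.83289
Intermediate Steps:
A = -3241 (A = 13614 - 16855 = -3241)
Q = 3
l(m) = 3
S(H) = 2*H*(3 + H) (S(H) = (H + H)*(3 + H) = (2*H)*(3 + H) = 2*H*(3 + H))
(-26399 + A)/(31267 + S(45)) = (-26399 - 3241)/(31267 + 2*45*(3 + 45)) = -29640/(31267 + 2*45*48) = -29640/(31267 + 4320) = -29640/35587 = -29640*1/35587 = -1560/1873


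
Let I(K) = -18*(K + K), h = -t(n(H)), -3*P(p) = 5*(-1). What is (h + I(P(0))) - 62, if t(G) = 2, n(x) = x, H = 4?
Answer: -124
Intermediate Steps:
P(p) = 5/3 (P(p) = -5*(-1)/3 = -⅓*(-5) = 5/3)
h = -2 (h = -1*2 = -2)
I(K) = -36*K
(h + I(P(0))) - 62 = (-2 - 36*5/3) - 62 = (-2 - 60) - 62 = -62 - 62 = -124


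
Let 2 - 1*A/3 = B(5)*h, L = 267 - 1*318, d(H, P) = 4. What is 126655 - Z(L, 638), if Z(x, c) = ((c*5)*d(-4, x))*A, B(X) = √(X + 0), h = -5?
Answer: 50095 - 191400*√5 ≈ -3.7789e+5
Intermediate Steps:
B(X) = √X
L = -51 (L = 267 - 318 = -51)
A = 6 + 15*√5 (A = 6 - 3*√5*(-5) = 6 - (-15)*√5 = 6 + 15*√5 ≈ 39.541)
Z(x, c) = 20*c*(6 + 15*√5) (Z(x, c) = ((c*5)*4)*(6 + 15*√5) = ((5*c)*4)*(6 + 15*√5) = (20*c)*(6 + 15*√5) = 20*c*(6 + 15*√5))
126655 - Z(L, 638) = 126655 - 60*638*(2 + 5*√5) = 126655 - (76560 + 191400*√5) = 126655 + (-76560 - 191400*√5) = 50095 - 191400*√5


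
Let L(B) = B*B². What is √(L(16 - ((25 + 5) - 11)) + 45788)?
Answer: √45761 ≈ 213.92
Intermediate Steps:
L(B) = B³
√(L(16 - ((25 + 5) - 11)) + 45788) = √((16 - ((25 + 5) - 11))³ + 45788) = √((16 - (30 - 11))³ + 45788) = √((16 - 1*19)³ + 45788) = √((16 - 19)³ + 45788) = √((-3)³ + 45788) = √(-27 + 45788) = √45761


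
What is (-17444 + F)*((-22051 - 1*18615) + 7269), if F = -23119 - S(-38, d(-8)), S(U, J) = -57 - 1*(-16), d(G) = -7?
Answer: 1353313234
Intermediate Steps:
S(U, J) = -41 (S(U, J) = -57 + 16 = -41)
F = -23078 (F = -23119 - 1*(-41) = -23119 + 41 = -23078)
(-17444 + F)*((-22051 - 1*18615) + 7269) = (-17444 - 23078)*((-22051 - 1*18615) + 7269) = -40522*((-22051 - 18615) + 7269) = -40522*(-40666 + 7269) = -40522*(-33397) = 1353313234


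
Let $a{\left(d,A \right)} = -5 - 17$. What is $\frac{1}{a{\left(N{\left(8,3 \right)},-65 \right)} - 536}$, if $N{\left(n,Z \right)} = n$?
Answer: $- \frac{1}{558} \approx -0.0017921$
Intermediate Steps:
$a{\left(d,A \right)} = -22$
$\frac{1}{a{\left(N{\left(8,3 \right)},-65 \right)} - 536} = \frac{1}{-22 - 536} = \frac{1}{-558} = - \frac{1}{558}$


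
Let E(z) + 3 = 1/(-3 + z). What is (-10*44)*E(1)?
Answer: 1540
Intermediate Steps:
E(z) = -3 + 1/(-3 + z)
(-10*44)*E(1) = (-10*44)*((10 - 3*1)/(-3 + 1)) = -440*(10 - 3)/(-2) = -(-220)*7 = -440*(-7/2) = 1540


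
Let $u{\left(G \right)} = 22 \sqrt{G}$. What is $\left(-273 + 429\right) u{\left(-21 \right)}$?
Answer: $3432 i \sqrt{21} \approx 15727.0 i$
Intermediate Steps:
$\left(-273 + 429\right) u{\left(-21 \right)} = \left(-273 + 429\right) 22 \sqrt{-21} = 156 \cdot 22 i \sqrt{21} = 3432 i \sqrt{21}$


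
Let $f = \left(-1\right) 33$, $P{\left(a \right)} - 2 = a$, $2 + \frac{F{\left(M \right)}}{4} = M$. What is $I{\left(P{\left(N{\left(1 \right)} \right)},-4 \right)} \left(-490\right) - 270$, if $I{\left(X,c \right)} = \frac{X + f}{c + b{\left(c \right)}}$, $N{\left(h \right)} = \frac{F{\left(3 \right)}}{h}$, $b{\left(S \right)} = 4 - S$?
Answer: $\frac{6075}{2} \approx 3037.5$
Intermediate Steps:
$F{\left(M \right)} = -8 + 4 M$
$N{\left(h \right)} = \frac{4}{h}$ ($N{\left(h \right)} = \frac{-8 + 4 \cdot 3}{h} = \frac{-8 + 12}{h} = \frac{4}{h}$)
$P{\left(a \right)} = 2 + a$
$f = -33$
$I{\left(X,c \right)} = - \frac{33}{4} + \frac{X}{4}$ ($I{\left(X,c \right)} = \frac{X - 33}{c - \left(-4 + c\right)} = \frac{-33 + X}{4} = \left(-33 + X\right) \frac{1}{4} = - \frac{33}{4} + \frac{X}{4}$)
$I{\left(P{\left(N{\left(1 \right)} \right)},-4 \right)} \left(-490\right) - 270 = \left(- \frac{33}{4} + \frac{2 + \frac{4}{1}}{4}\right) \left(-490\right) - 270 = \left(- \frac{33}{4} + \frac{2 + 4 \cdot 1}{4}\right) \left(-490\right) - 270 = \left(- \frac{33}{4} + \frac{2 + 4}{4}\right) \left(-490\right) - 270 = \left(- \frac{33}{4} + \frac{1}{4} \cdot 6\right) \left(-490\right) - 270 = \left(- \frac{33}{4} + \frac{3}{2}\right) \left(-490\right) - 270 = \left(- \frac{27}{4}\right) \left(-490\right) - 270 = \frac{6615}{2} - 270 = \frac{6075}{2}$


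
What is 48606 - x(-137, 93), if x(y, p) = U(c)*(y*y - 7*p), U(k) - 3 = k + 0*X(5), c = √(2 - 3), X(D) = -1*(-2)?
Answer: -5748 - 18118*I ≈ -5748.0 - 18118.0*I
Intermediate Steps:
X(D) = 2
c = I (c = √(-1) = I ≈ 1.0*I)
U(k) = 3 + k (U(k) = 3 + (k + 0*2) = 3 + (k + 0) = 3 + k)
x(y, p) = (3 + I)*(y² - 7*p) (x(y, p) = (3 + I)*(y*y - 7*p) = (3 + I)*(y² - 7*p))
48606 - x(-137, 93) = 48606 - (-1)*(3 + I)*(-1*(-137)² + 7*93) = 48606 - (-1)*(3 + I)*(-1*18769 + 651) = 48606 - (-1)*(3 + I)*(-18769 + 651) = 48606 - (-1)*(3 + I)*(-18118) = 48606 - (54354 + 18118*I) = 48606 + (-54354 - 18118*I) = -5748 - 18118*I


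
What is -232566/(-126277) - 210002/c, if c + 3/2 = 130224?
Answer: 7533806762/32888213265 ≈ 0.22907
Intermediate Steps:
c = 260445/2 (c = -3/2 + 130224 = 260445/2 ≈ 1.3022e+5)
-232566/(-126277) - 210002/c = -232566/(-126277) - 210002/260445/2 = -232566*(-1/126277) - 210002*2/260445 = 232566/126277 - 420004/260445 = 7533806762/32888213265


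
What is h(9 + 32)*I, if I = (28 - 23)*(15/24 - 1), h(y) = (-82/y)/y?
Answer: 15/164 ≈ 0.091463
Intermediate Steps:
h(y) = -82/y**2
I = -15/8 (I = 5*(15*(1/24) - 1) = 5*(5/8 - 1) = 5*(-3/8) = -15/8 ≈ -1.8750)
h(9 + 32)*I = -82/(9 + 32)**2*(-15/8) = -82/41**2*(-15/8) = -82*1/1681*(-15/8) = -2/41*(-15/8) = 15/164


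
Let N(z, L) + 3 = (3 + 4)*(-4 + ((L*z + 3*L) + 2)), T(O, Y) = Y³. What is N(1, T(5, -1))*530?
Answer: -23850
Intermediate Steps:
N(z, L) = -17 + 21*L + 7*L*z (N(z, L) = -3 + (3 + 4)*(-4 + ((L*z + 3*L) + 2)) = -3 + 7*(-4 + ((3*L + L*z) + 2)) = -3 + 7*(-4 + (2 + 3*L + L*z)) = -3 + 7*(-2 + 3*L + L*z) = -3 + (-14 + 21*L + 7*L*z) = -17 + 21*L + 7*L*z)
N(1, T(5, -1))*530 = (-17 + 21*(-1)³ + 7*(-1)³*1)*530 = (-17 + 21*(-1) + 7*(-1)*1)*530 = (-17 - 21 - 7)*530 = -45*530 = -23850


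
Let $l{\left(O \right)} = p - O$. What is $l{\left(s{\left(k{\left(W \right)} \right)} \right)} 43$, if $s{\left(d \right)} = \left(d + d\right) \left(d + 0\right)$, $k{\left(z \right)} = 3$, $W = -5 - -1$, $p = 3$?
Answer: $-645$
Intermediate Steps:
$W = -4$ ($W = -5 + 1 = -4$)
$s{\left(d \right)} = 2 d^{2}$ ($s{\left(d \right)} = 2 d d = 2 d^{2}$)
$l{\left(O \right)} = 3 - O$
$l{\left(s{\left(k{\left(W \right)} \right)} \right)} 43 = \left(3 - 2 \cdot 3^{2}\right) 43 = \left(3 - 2 \cdot 9\right) 43 = \left(3 - 18\right) 43 = \left(-15\right) 43 = -645$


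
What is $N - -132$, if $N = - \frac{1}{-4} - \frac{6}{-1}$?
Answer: $\frac{553}{4} \approx 138.25$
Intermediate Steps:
$N = \frac{25}{4}$ ($N = \left(-1\right) \left(- \frac{1}{4}\right) - -6 = \frac{1}{4} + 6 = \frac{25}{4} \approx 6.25$)
$N - -132 = \frac{25}{4} - -132 = \frac{25}{4} + 132 = \frac{553}{4}$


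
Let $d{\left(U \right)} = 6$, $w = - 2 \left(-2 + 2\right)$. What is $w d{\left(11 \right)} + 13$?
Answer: $13$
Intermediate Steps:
$w = 0$ ($w = \left(-2\right) 0 = 0$)
$w d{\left(11 \right)} + 13 = 0 \cdot 6 + 13 = 0 + 13 = 13$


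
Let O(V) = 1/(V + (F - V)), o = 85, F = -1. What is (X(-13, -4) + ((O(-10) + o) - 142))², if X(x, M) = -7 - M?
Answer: 3721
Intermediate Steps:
O(V) = -1 (O(V) = 1/(V + (-1 - V)) = 1/(-1) = -1)
(X(-13, -4) + ((O(-10) + o) - 142))² = ((-7 - 1*(-4)) + ((-1 + 85) - 142))² = ((-7 + 4) + (84 - 142))² = (-3 - 58)² = (-61)² = 3721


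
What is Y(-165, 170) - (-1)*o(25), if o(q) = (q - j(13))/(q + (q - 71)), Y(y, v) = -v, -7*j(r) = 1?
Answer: -25166/147 ≈ -171.20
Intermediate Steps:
j(r) = -⅐ (j(r) = -⅐*1 = -⅐)
o(q) = (⅐ + q)/(-71 + 2*q) (o(q) = (q - 1*(-⅐))/(q + (q - 71)) = (q + ⅐)/(q + (-71 + q)) = (⅐ + q)/(-71 + 2*q))
Y(-165, 170) - (-1)*o(25) = -1*170 - (-1)*(1 + 7*25)/(7*(-71 + 2*25)) = -170 - (-1)*(1 + 175)/(7*(-71 + 50)) = -170 - (-1)*(⅐)*176/(-21) = -170 - (-1)*(⅐)*(-1/21)*176 = -170 - (-1)*(-176)/147 = -170 - 1*176/147 = -170 - 176/147 = -25166/147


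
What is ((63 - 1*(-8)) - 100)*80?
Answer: -2320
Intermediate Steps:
((63 - 1*(-8)) - 100)*80 = ((63 + 8) - 100)*80 = (71 - 100)*80 = -29*80 = -2320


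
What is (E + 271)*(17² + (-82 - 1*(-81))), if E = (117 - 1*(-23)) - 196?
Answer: 61920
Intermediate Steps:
E = -56 (E = (117 + 23) - 196 = 140 - 196 = -56)
(E + 271)*(17² + (-82 - 1*(-81))) = (-56 + 271)*(17² + (-82 - 1*(-81))) = 215*(289 + (-82 + 81)) = 215*(289 - 1) = 215*288 = 61920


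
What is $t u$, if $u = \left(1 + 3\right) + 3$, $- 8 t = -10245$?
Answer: $\frac{71715}{8} \approx 8964.4$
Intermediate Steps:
$t = \frac{10245}{8}$ ($t = \left(- \frac{1}{8}\right) \left(-10245\right) = \frac{10245}{8} \approx 1280.6$)
$u = 7$ ($u = 4 + 3 = 7$)
$t u = \frac{10245}{8} \cdot 7 = \frac{71715}{8}$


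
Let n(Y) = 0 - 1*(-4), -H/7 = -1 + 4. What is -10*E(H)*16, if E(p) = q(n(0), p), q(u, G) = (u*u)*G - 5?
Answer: 54560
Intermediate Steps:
H = -21 (H = -7*(-1 + 4) = -7*3 = -21)
n(Y) = 4 (n(Y) = 0 + 4 = 4)
q(u, G) = -5 + G*u² (q(u, G) = u²*G - 5 = G*u² - 5 = -5 + G*u²)
E(p) = -5 + 16*p (E(p) = -5 + p*4² = -5 + p*16 = -5 + 16*p)
-10*E(H)*16 = -10*(-5 + 16*(-21))*16 = -10*(-5 - 336)*16 = -10*(-341)*16 = 3410*16 = 54560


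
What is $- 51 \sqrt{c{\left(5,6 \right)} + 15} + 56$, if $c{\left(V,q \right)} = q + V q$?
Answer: $56 - 51 \sqrt{51} \approx -308.21$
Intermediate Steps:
$- 51 \sqrt{c{\left(5,6 \right)} + 15} + 56 = - 51 \sqrt{6 \left(1 + 5\right) + 15} + 56 = - 51 \sqrt{6 \cdot 6 + 15} + 56 = - 51 \sqrt{36 + 15} + 56 = - 51 \sqrt{51} + 56 = 56 - 51 \sqrt{51}$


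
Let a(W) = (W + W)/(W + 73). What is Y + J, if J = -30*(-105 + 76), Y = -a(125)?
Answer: 86005/99 ≈ 868.74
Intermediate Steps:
a(W) = 2*W/(73 + W) (a(W) = (2*W)/(73 + W) = 2*W/(73 + W))
Y = -125/99 (Y = -2*125/(73 + 125) = -2*125/198 = -1*125/99 = -125/99 ≈ -1.2626)
J = 870 (J = -30*(-29) = 870)
Y + J = -125/99 + 870 = 86005/99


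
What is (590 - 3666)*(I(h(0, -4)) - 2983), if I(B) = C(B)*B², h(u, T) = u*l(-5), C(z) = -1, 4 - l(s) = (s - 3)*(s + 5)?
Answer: 9175708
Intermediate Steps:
l(s) = 4 - (-3 + s)*(5 + s) (l(s) = 4 - (s - 3)*(s + 5) = 4 - (-3 + s)*(5 + s))
h(u, T) = 4*u (h(u, T) = u*(19 - 1*(-5)² - 2*(-5)) = u*(19 - 1*25 + 10) = u*(19 - 25 + 10) = u*4 = 4*u)
I(B) = -B²
(590 - 3666)*(I(h(0, -4)) - 2983) = (590 - 3666)*(-(4*0)² - 2983) = -3076*(-1*0² - 2983) = -3076*(-1*0 - 2983) = -3076*(0 - 2983) = -3076*(-2983) = 9175708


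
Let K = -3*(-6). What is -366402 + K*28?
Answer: -365898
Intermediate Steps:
K = 18
-366402 + K*28 = -366402 + 18*28 = -366402 + 504 = -365898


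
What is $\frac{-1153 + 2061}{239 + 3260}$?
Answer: $\frac{908}{3499} \approx 0.2595$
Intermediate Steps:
$\frac{-1153 + 2061}{239 + 3260} = \frac{908}{3499}$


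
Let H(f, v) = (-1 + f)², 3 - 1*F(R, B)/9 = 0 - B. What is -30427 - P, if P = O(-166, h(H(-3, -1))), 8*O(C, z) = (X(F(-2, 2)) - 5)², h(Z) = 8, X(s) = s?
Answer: -30627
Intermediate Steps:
F(R, B) = 27 + 9*B (F(R, B) = 27 - 9*(0 - B) = 27 - (-9)*B = 27 + 9*B)
O(C, z) = 200 (O(C, z) = ((27 + 9*2) - 5)²/8 = ((27 + 18) - 5)²/8 = (45 - 5)²/8 = (⅛)*40² = (⅛)*1600 = 200)
P = 200
-30427 - P = -30427 - 1*200 = -30427 - 200 = -30627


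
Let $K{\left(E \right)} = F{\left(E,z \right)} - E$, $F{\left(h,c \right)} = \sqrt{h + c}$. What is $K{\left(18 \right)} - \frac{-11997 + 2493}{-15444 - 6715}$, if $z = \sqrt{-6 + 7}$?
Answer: $- \frac{408366}{22159} + \sqrt{19} \approx -14.07$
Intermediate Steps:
$z = 1$ ($z = \sqrt{1} = 1$)
$F{\left(h,c \right)} = \sqrt{c + h}$
$K{\left(E \right)} = \sqrt{1 + E} - E$
$K{\left(18 \right)} - \frac{-11997 + 2493}{-15444 - 6715} = \left(\sqrt{1 + 18} - 18\right) - \frac{-11997 + 2493}{-15444 - 6715} = \left(\sqrt{19} - 18\right) - - \frac{9504}{-22159} = \left(-18 + \sqrt{19}\right) - \left(-9504\right) \left(- \frac{1}{22159}\right) = \left(-18 + \sqrt{19}\right) - \frac{9504}{22159} = - \frac{408366}{22159} + \sqrt{19}$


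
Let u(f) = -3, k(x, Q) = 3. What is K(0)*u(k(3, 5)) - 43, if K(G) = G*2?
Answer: -43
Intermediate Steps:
K(G) = 2*G
K(0)*u(k(3, 5)) - 43 = (2*0)*(-3) - 43 = 0*(-3) - 43 = 0 - 43 = -43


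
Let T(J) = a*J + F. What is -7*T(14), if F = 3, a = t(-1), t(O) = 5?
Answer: -511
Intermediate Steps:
a = 5
T(J) = 3 + 5*J (T(J) = 5*J + 3 = 3 + 5*J)
-7*T(14) = -7*(3 + 5*14) = -7*(3 + 70) = -7*73 = -511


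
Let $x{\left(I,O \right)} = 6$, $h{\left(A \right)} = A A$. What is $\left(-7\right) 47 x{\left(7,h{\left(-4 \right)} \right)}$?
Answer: $-1974$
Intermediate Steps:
$h{\left(A \right)} = A^{2}$
$\left(-7\right) 47 x{\left(7,h{\left(-4 \right)} \right)} = \left(-7\right) 47 \cdot 6 = \left(-329\right) 6 = -1974$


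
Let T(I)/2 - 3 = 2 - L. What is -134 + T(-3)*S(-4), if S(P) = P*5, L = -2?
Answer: -414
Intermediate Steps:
T(I) = 14 (T(I) = 6 + 2*(2 - 1*(-2)) = 6 + 2*(2 + 2) = 6 + 2*4 = 6 + 8 = 14)
S(P) = 5*P
-134 + T(-3)*S(-4) = -134 + 14*(5*(-4)) = -134 + 14*(-20) = -134 - 280 = -414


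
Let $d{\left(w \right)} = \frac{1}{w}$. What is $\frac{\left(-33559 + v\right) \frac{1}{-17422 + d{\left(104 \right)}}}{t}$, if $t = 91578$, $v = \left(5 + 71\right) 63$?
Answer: $\frac{1496092}{82964493843} \approx 1.8033 \cdot 10^{-5}$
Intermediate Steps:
$v = 4788$ ($v = 76 \cdot 63 = 4788$)
$\frac{\left(-33559 + v\right) \frac{1}{-17422 + d{\left(104 \right)}}}{t} = \frac{\left(-33559 + 4788\right) \frac{1}{-17422 + \frac{1}{104}}}{91578} = - \frac{28771}{-17422 + \frac{1}{104}} \cdot \frac{1}{91578} = - \frac{28771}{- \frac{1811887}{104}} \cdot \frac{1}{91578} = \left(-28771\right) \left(- \frac{104}{1811887}\right) \frac{1}{91578} = \frac{2992184}{1811887} \cdot \frac{1}{91578} = \frac{1496092}{82964493843}$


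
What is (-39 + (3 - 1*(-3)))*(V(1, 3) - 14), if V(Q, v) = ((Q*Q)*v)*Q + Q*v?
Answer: 264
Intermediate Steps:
V(Q, v) = Q*v + v*Q³ (V(Q, v) = (Q²*v)*Q + Q*v = (v*Q²)*Q + Q*v = v*Q³ + Q*v = Q*v + v*Q³)
(-39 + (3 - 1*(-3)))*(V(1, 3) - 14) = (-39 + (3 - 1*(-3)))*(1*3*(1 + 1²) - 14) = (-39 + (3 + 3))*(1*3*(1 + 1) - 14) = (-39 + 6)*(1*3*2 - 14) = -33*(6 - 14) = -33*(-8) = 264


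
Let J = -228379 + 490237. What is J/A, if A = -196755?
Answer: -87286/65585 ≈ -1.3309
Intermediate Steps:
J = 261858
J/A = 261858/(-196755) = 261858*(-1/196755) = -87286/65585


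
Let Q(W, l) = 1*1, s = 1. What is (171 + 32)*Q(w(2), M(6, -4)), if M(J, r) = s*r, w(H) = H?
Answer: 203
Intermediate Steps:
M(J, r) = r (M(J, r) = 1*r = r)
Q(W, l) = 1
(171 + 32)*Q(w(2), M(6, -4)) = (171 + 32)*1 = 203*1 = 203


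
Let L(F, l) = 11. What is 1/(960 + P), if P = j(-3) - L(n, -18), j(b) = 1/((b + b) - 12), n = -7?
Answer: 18/17081 ≈ 0.0010538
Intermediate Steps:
j(b) = 1/(-12 + 2*b) (j(b) = 1/(2*b - 12) = 1/(-12 + 2*b))
P = -199/18 (P = 1/(2*(-6 - 3)) - 1*11 = (½)/(-9) - 11 = (½)*(-⅑) - 11 = -1/18 - 11 = -199/18 ≈ -11.056)
1/(960 + P) = 1/(960 - 199/18) = 1/(17081/18) = 18/17081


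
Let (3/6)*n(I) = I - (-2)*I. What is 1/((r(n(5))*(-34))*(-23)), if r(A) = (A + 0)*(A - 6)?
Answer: 1/563040 ≈ 1.7761e-6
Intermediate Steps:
n(I) = 6*I (n(I) = 2*(I - (-2)*I) = 2*(I + 2*I) = 2*(3*I) = 6*I)
r(A) = A*(-6 + A)
1/((r(n(5))*(-34))*(-23)) = 1/((((6*5)*(-6 + 6*5))*(-34))*(-23)) = 1/(((30*(-6 + 30))*(-34))*(-23)) = 1/(((30*24)*(-34))*(-23)) = 1/((720*(-34))*(-23)) = 1/(-24480*(-23)) = 1/563040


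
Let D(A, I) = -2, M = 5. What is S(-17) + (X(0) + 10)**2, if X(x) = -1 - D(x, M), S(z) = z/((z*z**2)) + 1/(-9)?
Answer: 314441/2601 ≈ 120.89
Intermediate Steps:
S(z) = -1/9 + z**(-2) (S(z) = z/(z**3) + 1*(-1/9) = z/z**3 - 1/9 = z**(-2) - 1/9 = -1/9 + z**(-2))
X(x) = 1 (X(x) = -1 - 1*(-2) = -1 + 2 = 1)
S(-17) + (X(0) + 10)**2 = (-1/9 + (-17)**(-2)) + (1 + 10)**2 = (-1/9 + 1/289) + 11**2 = -280/2601 + 121 = 314441/2601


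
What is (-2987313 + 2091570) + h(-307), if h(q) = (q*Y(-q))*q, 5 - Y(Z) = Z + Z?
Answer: -58293384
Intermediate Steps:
Y(Z) = 5 - 2*Z (Y(Z) = 5 - (Z + Z) = 5 - 2*Z)
h(q) = q²*(5 + 2*q) (h(q) = (q*(5 - (-2)*q))*q = (q*(5 + 2*q))*q = q²*(5 + 2*q))
(-2987313 + 2091570) + h(-307) = (-2987313 + 2091570) + (-307)²*(5 + 2*(-307)) = -895743 + 94249*(5 - 614) = -895743 + 94249*(-609) = -895743 - 57397641 = -58293384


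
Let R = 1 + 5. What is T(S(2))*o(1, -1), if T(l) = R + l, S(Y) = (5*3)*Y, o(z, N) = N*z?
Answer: -36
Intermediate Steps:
S(Y) = 15*Y
R = 6
T(l) = 6 + l
T(S(2))*o(1, -1) = (6 + 15*2)*(-1*1) = (6 + 30)*(-1) = 36*(-1) = -36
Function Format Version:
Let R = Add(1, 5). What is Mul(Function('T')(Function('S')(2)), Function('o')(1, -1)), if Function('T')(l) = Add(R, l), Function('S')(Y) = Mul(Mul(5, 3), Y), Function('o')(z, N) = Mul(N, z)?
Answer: -36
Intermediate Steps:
Function('S')(Y) = Mul(15, Y)
R = 6
Function('T')(l) = Add(6, l)
Mul(Function('T')(Function('S')(2)), Function('o')(1, -1)) = Mul(Add(6, Mul(15, 2)), Mul(-1, 1)) = Mul(Add(6, 30), -1) = Mul(36, -1) = -36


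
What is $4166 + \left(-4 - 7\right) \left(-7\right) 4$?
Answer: $4474$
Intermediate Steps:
$4166 + \left(-4 - 7\right) \left(-7\right) 4 = 4166 + \left(-11\right) \left(-7\right) 4 = 4166 + 77 \cdot 4 = 4166 + 308 = 4474$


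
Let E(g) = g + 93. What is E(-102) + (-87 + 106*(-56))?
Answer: -6032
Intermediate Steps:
E(g) = 93 + g
E(-102) + (-87 + 106*(-56)) = (93 - 102) + (-87 + 106*(-56)) = -9 + (-87 - 5936) = -9 - 6023 = -6032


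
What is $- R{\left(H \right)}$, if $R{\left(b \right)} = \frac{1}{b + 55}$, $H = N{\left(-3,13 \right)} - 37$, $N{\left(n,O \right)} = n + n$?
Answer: $- \frac{1}{12} \approx -0.083333$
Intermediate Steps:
$N{\left(n,O \right)} = 2 n$
$H = -43$ ($H = 2 \left(-3\right) - 37 = -6 - 37 = -43$)
$R{\left(b \right)} = \frac{1}{55 + b}$
$- R{\left(H \right)} = - \frac{1}{55 - 43} = - \frac{1}{12}$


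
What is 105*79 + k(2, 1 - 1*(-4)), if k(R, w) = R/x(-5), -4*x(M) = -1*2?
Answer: 8299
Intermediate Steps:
x(M) = ½ (x(M) = -(-1)*2/4 = -¼*(-2) = ½)
k(R, w) = 2*R (k(R, w) = R/(½) = R*2 = 2*R)
105*79 + k(2, 1 - 1*(-4)) = 105*79 + 2*2 = 8295 + 4 = 8299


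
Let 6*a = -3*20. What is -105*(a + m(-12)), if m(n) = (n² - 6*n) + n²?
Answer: -36750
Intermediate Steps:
m(n) = -6*n + 2*n²
a = -10 (a = (-3*20)/6 = (⅙)*(-60) = -10)
-105*(a + m(-12)) = -105*(-10 + 2*(-12)*(-3 - 12)) = -105*(-10 + 2*(-12)*(-15)) = -105*(-10 + 360) = -105*350 = -36750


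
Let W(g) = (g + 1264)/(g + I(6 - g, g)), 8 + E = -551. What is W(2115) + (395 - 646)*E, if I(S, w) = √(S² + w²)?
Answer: 69341176516/494209 + 3379*√991234/1482627 ≈ 1.4031e+5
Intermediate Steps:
E = -559 (E = -8 - 551 = -559)
W(g) = (1264 + g)/(g + √(g² + (6 - g)²)) (W(g) = (g + 1264)/(g + √((6 - g)² + g²)) = (1264 + g)/(g + √(g² + (6 - g)²)))
W(2115) + (395 - 646)*E = (1264 + 2115)/(2115 + √(2115² + (-6 + 2115)²)) + (395 - 646)*(-559) = 3379/(2115 + √(4473225 + 2109²)) - 251*(-559) = 3379/(2115 + √(4473225 + 4447881)) + 140309 = 3379/(2115 + √8921106) + 140309 = 3379/(2115 + 3*√991234) + 140309 = 140309 + 3379/(2115 + 3*√991234)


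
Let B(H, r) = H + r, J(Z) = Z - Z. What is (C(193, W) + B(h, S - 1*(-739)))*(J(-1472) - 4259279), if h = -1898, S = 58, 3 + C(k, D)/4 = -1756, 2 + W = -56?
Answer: 34657753223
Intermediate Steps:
J(Z) = 0
W = -58 (W = -2 - 56 = -58)
C(k, D) = -7036 (C(k, D) = -12 + 4*(-1756) = -12 - 7024 = -7036)
(C(193, W) + B(h, S - 1*(-739)))*(J(-1472) - 4259279) = (-7036 + (-1898 + (58 - 1*(-739))))*(0 - 4259279) = (-7036 + (-1898 + (58 + 739)))*(-4259279) = (-7036 + (-1898 + 797))*(-4259279) = (-7036 - 1101)*(-4259279) = -8137*(-4259279) = 34657753223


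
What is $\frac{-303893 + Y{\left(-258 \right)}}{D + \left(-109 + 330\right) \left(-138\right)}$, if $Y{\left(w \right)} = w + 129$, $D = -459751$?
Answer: $\frac{304022}{490249} \approx 0.62014$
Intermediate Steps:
$Y{\left(w \right)} = 129 + w$
$\frac{-303893 + Y{\left(-258 \right)}}{D + \left(-109 + 330\right) \left(-138\right)} = \frac{-303893 + \left(129 - 258\right)}{-459751 + \left(-109 + 330\right) \left(-138\right)} = \frac{-303893 - 129}{-459751 + 221 \left(-138\right)} = - \frac{304022}{-459751 - 30498} = - \frac{304022}{-490249} = \left(-304022\right) \left(- \frac{1}{490249}\right) = \frac{304022}{490249}$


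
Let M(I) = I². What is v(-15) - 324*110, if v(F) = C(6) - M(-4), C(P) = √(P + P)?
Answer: -35656 + 2*√3 ≈ -35653.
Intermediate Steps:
C(P) = √2*√P (C(P) = √(2*P) = √2*√P)
v(F) = -16 + 2*√3 (v(F) = √2*√6 - 1*(-4)² = 2*√3 - 1*16 = 2*√3 - 16 = -16 + 2*√3)
v(-15) - 324*110 = (-16 + 2*√3) - 324*110 = (-16 + 2*√3) - 35640 = -35656 + 2*√3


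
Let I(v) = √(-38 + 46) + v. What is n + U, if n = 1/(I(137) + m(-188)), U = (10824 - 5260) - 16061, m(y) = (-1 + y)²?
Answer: -6748501106837/642898078 - √2/642898078 ≈ -10497.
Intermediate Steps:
I(v) = v + 2*√2 (I(v) = √8 + v = 2*√2 + v = v + 2*√2)
U = -10497 (U = 5564 - 16061 = -10497)
n = 1/(35858 + 2*√2) (n = 1/((137 + 2*√2) + (-1 - 188)²) = 1/((137 + 2*√2) + (-189)²) = 1/((137 + 2*√2) + 35721) = 1/(35858 + 2*√2) ≈ 2.7886e-5)
n + U = (17929/642898078 - √2/642898078) - 10497 = -6748501106837/642898078 - √2/642898078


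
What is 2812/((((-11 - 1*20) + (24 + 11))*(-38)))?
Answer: -37/2 ≈ -18.500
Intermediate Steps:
2812/((((-11 - 1*20) + (24 + 11))*(-38))) = 2812/((((-11 - 20) + 35)*(-38))) = 2812/(((-31 + 35)*(-38))) = 2812/((4*(-38))) = 2812/(-152) = 2812*(-1/152) = -37/2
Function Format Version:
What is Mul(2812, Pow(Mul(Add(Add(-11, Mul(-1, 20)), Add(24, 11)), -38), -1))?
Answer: Rational(-37, 2) ≈ -18.500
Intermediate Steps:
Mul(2812, Pow(Mul(Add(Add(-11, Mul(-1, 20)), Add(24, 11)), -38), -1)) = Mul(2812, Pow(Mul(Add(Add(-11, -20), 35), -38), -1)) = Mul(2812, Pow(Mul(Add(-31, 35), -38), -1)) = Mul(2812, Pow(Mul(4, -38), -1)) = Mul(2812, Pow(-152, -1)) = Mul(2812, Rational(-1, 152)) = Rational(-37, 2)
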